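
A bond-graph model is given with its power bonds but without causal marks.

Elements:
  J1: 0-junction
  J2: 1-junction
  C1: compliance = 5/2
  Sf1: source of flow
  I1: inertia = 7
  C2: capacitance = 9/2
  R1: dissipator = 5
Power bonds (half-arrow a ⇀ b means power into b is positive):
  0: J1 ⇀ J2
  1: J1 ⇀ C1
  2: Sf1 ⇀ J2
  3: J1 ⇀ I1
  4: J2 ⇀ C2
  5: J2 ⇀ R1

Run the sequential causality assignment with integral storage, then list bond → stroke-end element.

β0 |J2
β1 |J1
β2 |Sf1
β3 |I1
β4 |J2
β5 |J2

bond 2 |Sf1  (source Sf1 imposes f)
bond 0 |J2  (J2: bond 2 brought flow, rest push out)
bond 4 |J2  (J2 flow already set via bond 2)
bond 5 |J2  (common-f at J2 fixed by 2)
bond 1 |J1  (C1 outputs effort q/C1)
bond 3 |I1  (J1: bond 1 brought effort, rest push out)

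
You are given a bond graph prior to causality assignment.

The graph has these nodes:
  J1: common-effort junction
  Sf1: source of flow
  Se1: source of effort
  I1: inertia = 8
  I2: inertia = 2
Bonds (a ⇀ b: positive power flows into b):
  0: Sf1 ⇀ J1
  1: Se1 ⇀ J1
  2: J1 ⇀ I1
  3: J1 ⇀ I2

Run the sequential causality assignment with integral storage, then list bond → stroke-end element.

#0 stroke→Sf1  (Sf1: flow source, stroke at near end)
#1 stroke→J1  (Se1 (Se) sets effort on bond)
#2 stroke→I1  (0-jn J1 has e-setter on 1)
#3 stroke→I2  (0-jn J1 has e-setter on 1)

bond 0 stroke at Sf1
bond 1 stroke at J1
bond 2 stroke at I1
bond 3 stroke at I2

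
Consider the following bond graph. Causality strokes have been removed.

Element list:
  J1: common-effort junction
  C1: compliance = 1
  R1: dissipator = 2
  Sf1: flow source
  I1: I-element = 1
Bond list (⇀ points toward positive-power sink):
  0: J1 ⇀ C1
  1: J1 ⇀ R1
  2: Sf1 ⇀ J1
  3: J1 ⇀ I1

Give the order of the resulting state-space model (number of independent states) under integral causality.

2  (C1, I1 all integral)

b2 →Sf1  (Sf1: flow source, stroke at near end)
b0 →J1  (C1 integral (e out))
b1 →R1  (J1: bond 0 brought effort, rest push out)
b3 →I1  (J1 effort already set via bond 0)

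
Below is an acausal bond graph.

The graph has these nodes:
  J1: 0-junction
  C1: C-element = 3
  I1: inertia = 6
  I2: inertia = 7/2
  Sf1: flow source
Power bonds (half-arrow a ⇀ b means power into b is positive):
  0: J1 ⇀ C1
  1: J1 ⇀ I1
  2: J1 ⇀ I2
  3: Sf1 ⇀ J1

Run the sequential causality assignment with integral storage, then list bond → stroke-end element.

β3 stroke→Sf1  (Sf1: flow source, stroke at near end)
β0 stroke→J1  (C1: C, integral causality)
β1 stroke→I1  (J1 effort already set via bond 0)
β2 stroke→I2  (J1 effort already set via bond 0)

bond 0 →J1
bond 1 →I1
bond 2 →I2
bond 3 →Sf1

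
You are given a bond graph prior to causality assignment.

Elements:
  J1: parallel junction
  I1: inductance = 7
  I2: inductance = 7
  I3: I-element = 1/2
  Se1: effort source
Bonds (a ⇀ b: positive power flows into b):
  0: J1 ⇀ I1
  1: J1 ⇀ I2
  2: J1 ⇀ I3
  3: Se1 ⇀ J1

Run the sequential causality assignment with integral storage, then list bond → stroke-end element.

b3 stroke at J1  (source Se1 imposes e)
b0 stroke at I1  (J1 effort already set via bond 3)
b1 stroke at I2  (J1 effort already set via bond 3)
b2 stroke at I3  (J1: bond 3 brought effort, rest push out)

β0 →I1
β1 →I2
β2 →I3
β3 →J1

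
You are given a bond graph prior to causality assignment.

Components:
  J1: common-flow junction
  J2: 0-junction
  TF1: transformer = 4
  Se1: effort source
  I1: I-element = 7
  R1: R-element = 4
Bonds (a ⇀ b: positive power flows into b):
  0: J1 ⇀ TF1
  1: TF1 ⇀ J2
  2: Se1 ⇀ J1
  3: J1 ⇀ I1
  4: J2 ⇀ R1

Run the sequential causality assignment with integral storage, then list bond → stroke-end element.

bond 0 |J1
bond 1 |TF1
bond 2 |J1
bond 3 |I1
bond 4 |J2

β2 stroke at J1  (Se1 (Se) sets effort on bond)
β3 stroke at I1  (prefer integral on I1)
β0 stroke at J1  (J1 flow already set via bond 3)
β1 stroke at TF1  (TF TF1: opposite of bond 0)
β4 stroke at J2  (J2: last free bond brings effort in)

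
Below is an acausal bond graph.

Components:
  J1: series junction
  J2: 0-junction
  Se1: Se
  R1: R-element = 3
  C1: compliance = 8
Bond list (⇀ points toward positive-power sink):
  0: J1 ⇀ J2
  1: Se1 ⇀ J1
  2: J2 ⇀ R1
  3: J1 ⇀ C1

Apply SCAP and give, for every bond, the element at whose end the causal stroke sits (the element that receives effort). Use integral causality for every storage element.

b1 stroke at J1  (Se1 (Se) sets effort on bond)
b3 stroke at J1  (C1 integral (e out))
b0 stroke at J2  (J1 needs exactly one f-in)
b2 stroke at R1  (common-e at J2 fixed by 0)

β0 stroke at J2
β1 stroke at J1
β2 stroke at R1
β3 stroke at J1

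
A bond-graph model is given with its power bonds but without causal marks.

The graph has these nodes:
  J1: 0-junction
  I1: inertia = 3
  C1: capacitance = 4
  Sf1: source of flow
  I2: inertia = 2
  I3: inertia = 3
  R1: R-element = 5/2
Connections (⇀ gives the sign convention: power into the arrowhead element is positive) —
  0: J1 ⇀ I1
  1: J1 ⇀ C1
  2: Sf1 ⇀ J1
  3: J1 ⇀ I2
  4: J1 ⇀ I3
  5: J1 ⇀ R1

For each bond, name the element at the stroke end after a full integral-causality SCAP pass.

bond 2 |Sf1  (Sf1 fixes flow; stroke at Sf1)
bond 0 |I1  (I1 outputs flow p/I1)
bond 1 |J1  (C1: C, integral causality)
bond 3 |I2  (0-jn J1 has e-setter on 1)
bond 4 |I3  (0-jn J1 has e-setter on 1)
bond 5 |R1  (J1 effort already set via bond 1)

#0 stroke→I1
#1 stroke→J1
#2 stroke→Sf1
#3 stroke→I2
#4 stroke→I3
#5 stroke→R1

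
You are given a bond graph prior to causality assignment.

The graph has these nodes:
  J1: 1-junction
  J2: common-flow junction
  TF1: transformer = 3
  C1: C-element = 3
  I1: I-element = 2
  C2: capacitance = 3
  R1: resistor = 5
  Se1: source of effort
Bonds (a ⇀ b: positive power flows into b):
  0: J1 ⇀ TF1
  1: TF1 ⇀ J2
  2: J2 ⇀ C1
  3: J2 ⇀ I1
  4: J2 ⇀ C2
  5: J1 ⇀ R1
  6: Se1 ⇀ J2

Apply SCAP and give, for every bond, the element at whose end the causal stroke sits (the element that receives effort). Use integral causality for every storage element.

#0 stroke→TF1
#1 stroke→J2
#2 stroke→J2
#3 stroke→I1
#4 stroke→J2
#5 stroke→J1
#6 stroke→J2

bond 6 |J2  (Se1 (Se) sets effort on bond)
bond 2 |J2  (C1 integral (e out))
bond 3 |I1  (prefer integral on I1)
bond 1 |J2  (J2 flow already set via bond 3)
bond 4 |J2  (1-jn J2 has f-setter on 3)
bond 0 |TF1  (TF1 one-in-one-out from 1)
bond 5 |J1  (common-f at J1 fixed by 0)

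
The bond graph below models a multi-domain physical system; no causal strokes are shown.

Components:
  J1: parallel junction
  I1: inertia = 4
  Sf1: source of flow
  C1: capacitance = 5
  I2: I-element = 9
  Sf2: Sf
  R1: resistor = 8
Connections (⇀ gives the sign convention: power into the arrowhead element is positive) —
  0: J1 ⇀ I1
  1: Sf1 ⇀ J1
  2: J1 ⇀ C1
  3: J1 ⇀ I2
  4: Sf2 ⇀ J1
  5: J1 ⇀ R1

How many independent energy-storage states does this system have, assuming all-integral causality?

#1 →Sf1  (Sf1 fixes flow; stroke at Sf1)
#4 →Sf2  (Sf2 fixes flow; stroke at Sf2)
#0 →I1  (I1: I, integral causality)
#2 →J1  (C1 integral (e out))
#3 →I2  (0-jn J1 has e-setter on 2)
#5 →R1  (common-e at J1 fixed by 2)

3  (C1, I1, I2 all integral)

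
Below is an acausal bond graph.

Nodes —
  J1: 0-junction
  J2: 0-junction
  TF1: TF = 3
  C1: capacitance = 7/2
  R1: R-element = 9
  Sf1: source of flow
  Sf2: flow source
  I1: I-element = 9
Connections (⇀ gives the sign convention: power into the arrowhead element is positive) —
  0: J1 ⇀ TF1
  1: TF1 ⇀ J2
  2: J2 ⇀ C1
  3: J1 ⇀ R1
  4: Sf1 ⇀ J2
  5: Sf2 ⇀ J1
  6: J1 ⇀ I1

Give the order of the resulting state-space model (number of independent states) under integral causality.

bond 4 |Sf1  (source Sf1 imposes f)
bond 5 |Sf2  (source Sf2 imposes f)
bond 2 |J2  (prefer integral on C1)
bond 1 |TF1  (J2 effort already set via bond 2)
bond 0 |J1  (TF TF1: opposite of bond 1)
bond 3 |R1  (common-e at J1 fixed by 0)
bond 6 |I1  (0-jn J1 has e-setter on 0)

2  (C1, I1 all integral)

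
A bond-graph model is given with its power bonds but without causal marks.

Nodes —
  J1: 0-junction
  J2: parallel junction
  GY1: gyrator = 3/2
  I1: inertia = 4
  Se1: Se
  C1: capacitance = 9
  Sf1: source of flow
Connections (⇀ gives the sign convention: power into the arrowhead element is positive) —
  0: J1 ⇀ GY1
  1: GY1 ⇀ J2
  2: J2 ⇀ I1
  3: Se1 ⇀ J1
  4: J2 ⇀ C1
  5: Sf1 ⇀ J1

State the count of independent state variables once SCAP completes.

2  (C1, I1 all integral)

#3 →J1  (source Se1 imposes e)
#5 →Sf1  (source Sf1 imposes f)
#0 →GY1  (J1: bond 3 brought effort, rest push out)
#1 →GY1  (through GY1, causality inverts; strokes same side of GY1)
#2 →I1  (I1 outputs flow p/I1)
#4 →J2  (closing 0-jn rule on J2)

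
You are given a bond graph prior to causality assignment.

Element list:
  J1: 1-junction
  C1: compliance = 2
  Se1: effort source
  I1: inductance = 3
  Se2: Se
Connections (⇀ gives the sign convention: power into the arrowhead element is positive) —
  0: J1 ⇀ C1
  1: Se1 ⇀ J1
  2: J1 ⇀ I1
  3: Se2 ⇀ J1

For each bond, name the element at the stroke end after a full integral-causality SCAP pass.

b0 →J1
b1 →J1
b2 →I1
b3 →J1

#1 stroke→J1  (Se1: effort source, stroke at far end)
#3 stroke→J1  (Se2: effort source, stroke at far end)
#0 stroke→J1  (prefer integral on C1)
#2 stroke→I1  (closing 1-jn rule on J1)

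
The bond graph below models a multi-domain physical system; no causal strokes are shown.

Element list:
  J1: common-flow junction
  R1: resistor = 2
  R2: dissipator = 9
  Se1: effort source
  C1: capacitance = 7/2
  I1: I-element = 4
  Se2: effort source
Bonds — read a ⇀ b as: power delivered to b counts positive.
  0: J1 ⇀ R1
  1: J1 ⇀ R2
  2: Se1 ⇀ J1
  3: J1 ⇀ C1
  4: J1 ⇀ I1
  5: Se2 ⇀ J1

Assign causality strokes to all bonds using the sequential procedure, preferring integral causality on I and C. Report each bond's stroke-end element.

b0 stroke at J1
b1 stroke at J1
b2 stroke at J1
b3 stroke at J1
b4 stroke at I1
b5 stroke at J1

bond 2 stroke→J1  (Se1: effort source, stroke at far end)
bond 5 stroke→J1  (Se2 fixes effort; stroke away)
bond 3 stroke→J1  (C1 outputs effort q/C1)
bond 4 stroke→I1  (I1 outputs flow p/I1)
bond 0 stroke→J1  (common-f at J1 fixed by 4)
bond 1 stroke→J1  (common-f at J1 fixed by 4)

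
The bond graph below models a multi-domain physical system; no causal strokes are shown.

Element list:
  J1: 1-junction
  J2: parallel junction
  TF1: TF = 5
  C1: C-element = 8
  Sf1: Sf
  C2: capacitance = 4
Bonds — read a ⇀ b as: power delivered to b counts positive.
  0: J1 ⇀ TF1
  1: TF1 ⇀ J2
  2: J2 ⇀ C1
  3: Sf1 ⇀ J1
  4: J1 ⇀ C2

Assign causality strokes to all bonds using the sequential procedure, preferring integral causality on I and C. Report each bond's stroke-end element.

bond 0 stroke at J1
bond 1 stroke at TF1
bond 2 stroke at J2
bond 3 stroke at Sf1
bond 4 stroke at J1

b3 stroke→Sf1  (Sf1: flow source, stroke at near end)
b0 stroke→J1  (J1 flow already set via bond 3)
b4 stroke→J1  (J1: bond 3 brought flow, rest push out)
b1 stroke→TF1  (TF1 one-in-one-out from 0)
b2 stroke→J2  (only one effort-in slot at J2)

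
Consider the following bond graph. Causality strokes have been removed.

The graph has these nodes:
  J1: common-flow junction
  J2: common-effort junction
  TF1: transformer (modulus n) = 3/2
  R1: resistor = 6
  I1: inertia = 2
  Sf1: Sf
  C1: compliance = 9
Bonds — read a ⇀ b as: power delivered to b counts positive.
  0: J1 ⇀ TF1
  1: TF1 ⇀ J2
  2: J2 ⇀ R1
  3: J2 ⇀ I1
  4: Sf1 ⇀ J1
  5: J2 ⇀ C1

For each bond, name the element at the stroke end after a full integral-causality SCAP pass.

bond 0 stroke at J1
bond 1 stroke at TF1
bond 2 stroke at R1
bond 3 stroke at I1
bond 4 stroke at Sf1
bond 5 stroke at J2

β4 stroke→Sf1  (Sf1 fixes flow; stroke at Sf1)
β0 stroke→J1  (common-f at J1 fixed by 4)
β1 stroke→TF1  (TF TF1: opposite of bond 0)
β3 stroke→I1  (I1 outputs flow p/I1)
β5 stroke→J2  (prefer integral on C1)
β2 stroke→R1  (0-jn J2 has e-setter on 5)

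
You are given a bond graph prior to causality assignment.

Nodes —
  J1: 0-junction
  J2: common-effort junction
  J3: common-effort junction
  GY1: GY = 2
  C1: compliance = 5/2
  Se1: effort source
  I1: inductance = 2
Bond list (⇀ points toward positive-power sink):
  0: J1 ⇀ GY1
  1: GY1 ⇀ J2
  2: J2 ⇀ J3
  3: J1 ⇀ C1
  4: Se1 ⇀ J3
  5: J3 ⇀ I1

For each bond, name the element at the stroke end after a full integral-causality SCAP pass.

β4 stroke at J3  (Se1: effort source, stroke at far end)
β2 stroke at J2  (J3 effort already set via bond 4)
β5 stroke at I1  (common-e at J3 fixed by 4)
β1 stroke at GY1  (common-e at J2 fixed by 2)
β0 stroke at GY1  (through GY1, causality inverts; strokes same side of GY1)
β3 stroke at J1  (closing 0-jn rule on J1)

#0 →GY1
#1 →GY1
#2 →J2
#3 →J1
#4 →J3
#5 →I1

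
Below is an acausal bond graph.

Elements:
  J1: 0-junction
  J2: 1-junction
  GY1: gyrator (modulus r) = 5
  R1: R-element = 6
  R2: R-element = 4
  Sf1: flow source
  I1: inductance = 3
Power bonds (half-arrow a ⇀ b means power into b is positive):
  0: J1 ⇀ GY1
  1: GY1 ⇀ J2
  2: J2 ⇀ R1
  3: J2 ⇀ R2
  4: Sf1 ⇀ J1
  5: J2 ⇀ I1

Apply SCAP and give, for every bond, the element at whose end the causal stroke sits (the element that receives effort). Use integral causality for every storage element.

β0 stroke→J1
β1 stroke→J2
β2 stroke→J2
β3 stroke→J2
β4 stroke→Sf1
β5 stroke→I1

#4 →Sf1  (Sf1 fixes flow; stroke at Sf1)
#0 →J1  (J1: last free bond brings effort in)
#1 →J2  (GY1 both-in/both-out from 0)
#5 →I1  (I1: I, integral causality)
#2 →J2  (1-jn J2 has f-setter on 5)
#3 →J2  (J2: bond 5 brought flow, rest push out)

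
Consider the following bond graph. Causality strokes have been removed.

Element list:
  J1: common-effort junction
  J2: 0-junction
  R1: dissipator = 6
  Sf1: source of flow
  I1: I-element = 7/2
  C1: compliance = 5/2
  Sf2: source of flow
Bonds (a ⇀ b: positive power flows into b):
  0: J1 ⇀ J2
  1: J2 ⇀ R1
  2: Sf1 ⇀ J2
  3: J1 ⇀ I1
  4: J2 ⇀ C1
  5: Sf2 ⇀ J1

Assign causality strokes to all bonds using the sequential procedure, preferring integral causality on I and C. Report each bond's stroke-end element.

bond 2 stroke at Sf1  (source Sf1 imposes f)
bond 5 stroke at Sf2  (Sf2 fixes flow; stroke at Sf2)
bond 3 stroke at I1  (prefer integral on I1)
bond 0 stroke at J1  (closing 0-jn rule on J1)
bond 4 stroke at J2  (C1: C, integral causality)
bond 1 stroke at R1  (J2: bond 4 brought effort, rest push out)

β0 →J1
β1 →R1
β2 →Sf1
β3 →I1
β4 →J2
β5 →Sf2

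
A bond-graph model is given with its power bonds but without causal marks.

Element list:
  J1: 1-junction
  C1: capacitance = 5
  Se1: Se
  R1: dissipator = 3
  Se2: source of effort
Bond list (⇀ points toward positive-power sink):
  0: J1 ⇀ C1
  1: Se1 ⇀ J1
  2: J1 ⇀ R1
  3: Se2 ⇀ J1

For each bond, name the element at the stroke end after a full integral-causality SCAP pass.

bond 1 |J1  (Se1 fixes effort; stroke away)
bond 3 |J1  (Se2: effort source, stroke at far end)
bond 0 |J1  (C1: C, integral causality)
bond 2 |R1  (only one flow-in slot at J1)

β0 stroke→J1
β1 stroke→J1
β2 stroke→R1
β3 stroke→J1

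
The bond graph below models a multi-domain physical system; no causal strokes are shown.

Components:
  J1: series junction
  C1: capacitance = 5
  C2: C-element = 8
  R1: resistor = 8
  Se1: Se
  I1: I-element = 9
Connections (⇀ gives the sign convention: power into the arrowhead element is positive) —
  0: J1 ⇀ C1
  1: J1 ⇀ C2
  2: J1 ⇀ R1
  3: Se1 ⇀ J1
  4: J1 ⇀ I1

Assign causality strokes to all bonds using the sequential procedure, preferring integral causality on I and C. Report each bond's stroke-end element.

#3 stroke→J1  (Se1: effort source, stroke at far end)
#0 stroke→J1  (prefer integral on C1)
#1 stroke→J1  (C2 outputs effort q/C2)
#4 stroke→I1  (prefer integral on I1)
#2 stroke→J1  (1-jn J1 has f-setter on 4)

β0 |J1
β1 |J1
β2 |J1
β3 |J1
β4 |I1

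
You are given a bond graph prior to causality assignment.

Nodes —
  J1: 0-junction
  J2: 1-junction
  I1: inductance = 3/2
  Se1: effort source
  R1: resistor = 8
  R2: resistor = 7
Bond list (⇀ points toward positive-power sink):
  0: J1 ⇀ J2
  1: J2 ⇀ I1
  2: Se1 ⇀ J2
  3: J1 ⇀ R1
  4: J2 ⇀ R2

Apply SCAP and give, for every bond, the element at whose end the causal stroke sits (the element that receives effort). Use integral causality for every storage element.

#0 stroke→J2
#1 stroke→I1
#2 stroke→J2
#3 stroke→J1
#4 stroke→J2

b2 |J2  (Se1: effort source, stroke at far end)
b1 |I1  (I1 integral (f out))
b0 |J2  (J2 flow already set via bond 1)
b4 |J2  (1-jn J2 has f-setter on 1)
b3 |J1  (only one effort-in slot at J1)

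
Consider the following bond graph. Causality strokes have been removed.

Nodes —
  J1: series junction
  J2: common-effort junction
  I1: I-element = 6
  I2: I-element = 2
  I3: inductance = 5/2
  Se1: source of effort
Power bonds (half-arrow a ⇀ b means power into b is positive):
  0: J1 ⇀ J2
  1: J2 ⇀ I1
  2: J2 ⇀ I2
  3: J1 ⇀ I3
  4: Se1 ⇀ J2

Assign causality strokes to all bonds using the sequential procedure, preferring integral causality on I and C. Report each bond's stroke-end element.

b0 |J1
b1 |I1
b2 |I2
b3 |I3
b4 |J2

β4 stroke→J2  (Se1: effort source, stroke at far end)
β0 stroke→J1  (J2: bond 4 brought effort, rest push out)
β1 stroke→I1  (J2: bond 4 brought effort, rest push out)
β2 stroke→I2  (0-jn J2 has e-setter on 4)
β3 stroke→I3  (closing 1-jn rule on J1)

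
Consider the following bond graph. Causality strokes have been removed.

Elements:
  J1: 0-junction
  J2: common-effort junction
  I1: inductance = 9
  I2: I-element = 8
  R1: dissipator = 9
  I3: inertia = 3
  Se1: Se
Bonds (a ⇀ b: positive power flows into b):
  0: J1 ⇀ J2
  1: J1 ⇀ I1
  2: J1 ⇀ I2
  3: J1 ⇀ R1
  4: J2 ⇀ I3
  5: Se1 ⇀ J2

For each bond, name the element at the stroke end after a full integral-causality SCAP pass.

β5 →J2  (Se1 (Se) sets effort on bond)
β0 →J1  (J2 effort already set via bond 5)
β4 →I3  (J2: bond 5 brought effort, rest push out)
β1 →I1  (common-e at J1 fixed by 0)
β2 →I2  (0-jn J1 has e-setter on 0)
β3 →R1  (J1 effort already set via bond 0)

b0 |J1
b1 |I1
b2 |I2
b3 |R1
b4 |I3
b5 |J2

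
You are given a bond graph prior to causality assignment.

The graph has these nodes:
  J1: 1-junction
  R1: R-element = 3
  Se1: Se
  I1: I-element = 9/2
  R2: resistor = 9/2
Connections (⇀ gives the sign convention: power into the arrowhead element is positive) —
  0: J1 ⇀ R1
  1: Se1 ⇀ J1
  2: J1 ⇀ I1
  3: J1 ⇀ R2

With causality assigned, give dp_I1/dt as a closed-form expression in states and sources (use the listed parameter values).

bond 1 stroke→J1  (source Se1 imposes e)
bond 2 stroke→I1  (prefer integral on I1)
bond 0 stroke→J1  (J1 flow already set via bond 2)
bond 3 stroke→J1  (J1: bond 2 brought flow, rest push out)

dp_I1/dt = E_Se1 - 5*p_I1/3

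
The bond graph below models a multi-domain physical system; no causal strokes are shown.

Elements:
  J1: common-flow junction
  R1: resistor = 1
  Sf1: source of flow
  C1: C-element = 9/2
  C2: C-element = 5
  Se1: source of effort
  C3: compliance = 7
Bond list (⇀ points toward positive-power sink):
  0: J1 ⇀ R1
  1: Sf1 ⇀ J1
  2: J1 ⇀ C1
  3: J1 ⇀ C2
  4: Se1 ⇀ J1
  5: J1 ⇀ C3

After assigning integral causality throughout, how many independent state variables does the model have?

bond 1 |Sf1  (Sf1: flow source, stroke at near end)
bond 4 |J1  (Se1 (Se) sets effort on bond)
bond 0 |J1  (1-jn J1 has f-setter on 1)
bond 2 |J1  (1-jn J1 has f-setter on 1)
bond 3 |J1  (J1: bond 1 brought flow, rest push out)
bond 5 |J1  (1-jn J1 has f-setter on 1)

3  (C1, C2, C3 all integral)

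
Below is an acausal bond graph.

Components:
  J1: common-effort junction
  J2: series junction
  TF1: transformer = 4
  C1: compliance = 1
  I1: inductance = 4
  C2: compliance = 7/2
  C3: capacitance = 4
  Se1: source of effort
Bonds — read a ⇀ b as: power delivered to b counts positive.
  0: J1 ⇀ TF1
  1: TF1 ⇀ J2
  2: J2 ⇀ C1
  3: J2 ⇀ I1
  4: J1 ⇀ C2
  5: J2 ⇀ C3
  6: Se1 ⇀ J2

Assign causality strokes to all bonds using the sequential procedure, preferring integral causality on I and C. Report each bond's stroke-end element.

bond 0 |TF1
bond 1 |J2
bond 2 |J2
bond 3 |I1
bond 4 |J1
bond 5 |J2
bond 6 |J2

β6 |J2  (source Se1 imposes e)
β2 |J2  (C1 integral (e out))
β3 |I1  (I1 outputs flow p/I1)
β1 |J2  (1-jn J2 has f-setter on 3)
β5 |J2  (1-jn J2 has f-setter on 3)
β0 |TF1  (TF1 one-in-one-out from 1)
β4 |J1  (J1 needs exactly one e-in)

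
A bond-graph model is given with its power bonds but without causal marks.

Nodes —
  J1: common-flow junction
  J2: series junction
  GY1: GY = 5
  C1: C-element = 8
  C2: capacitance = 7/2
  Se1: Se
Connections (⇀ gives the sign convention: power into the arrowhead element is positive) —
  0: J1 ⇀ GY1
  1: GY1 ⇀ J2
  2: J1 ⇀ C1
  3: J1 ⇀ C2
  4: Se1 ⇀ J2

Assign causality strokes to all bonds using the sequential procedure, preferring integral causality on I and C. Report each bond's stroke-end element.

#0 →GY1
#1 →GY1
#2 →J1
#3 →J1
#4 →J2

bond 4 stroke→J2  (Se1 fixes effort; stroke away)
bond 1 stroke→GY1  (J2: last free bond brings flow in)
bond 0 stroke→GY1  (GY1 both-in/both-out from 1)
bond 2 stroke→J1  (J1 flow already set via bond 0)
bond 3 stroke→J1  (J1 flow already set via bond 0)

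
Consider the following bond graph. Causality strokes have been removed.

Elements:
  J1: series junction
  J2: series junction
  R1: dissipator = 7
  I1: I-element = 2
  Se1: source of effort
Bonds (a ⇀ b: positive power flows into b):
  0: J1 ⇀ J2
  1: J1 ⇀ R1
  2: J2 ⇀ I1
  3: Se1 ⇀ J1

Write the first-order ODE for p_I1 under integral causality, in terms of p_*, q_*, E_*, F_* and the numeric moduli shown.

β3 |J1  (source Se1 imposes e)
β2 |I1  (I1: I, integral causality)
β0 |J2  (J2: bond 2 brought flow, rest push out)
β1 |J1  (1-jn J1 has f-setter on 0)

dp_I1/dt = E_Se1 - 7*p_I1/2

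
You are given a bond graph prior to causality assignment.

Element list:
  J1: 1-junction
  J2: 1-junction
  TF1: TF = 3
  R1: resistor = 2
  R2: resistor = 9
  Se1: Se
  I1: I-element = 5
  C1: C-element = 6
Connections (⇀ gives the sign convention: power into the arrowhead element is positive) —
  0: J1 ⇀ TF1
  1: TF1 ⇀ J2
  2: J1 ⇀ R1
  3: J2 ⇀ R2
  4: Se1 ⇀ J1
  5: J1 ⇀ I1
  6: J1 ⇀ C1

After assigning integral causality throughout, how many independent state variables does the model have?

2  (C1, I1 all integral)

bond 4 →J1  (Se1: effort source, stroke at far end)
bond 5 →I1  (I1 integral (f out))
bond 0 →J1  (J1 flow already set via bond 5)
bond 2 →J1  (1-jn J1 has f-setter on 5)
bond 6 →J1  (J1: bond 5 brought flow, rest push out)
bond 1 →TF1  (through TF1, causality passes straight; one stroke at TF1)
bond 3 →J2  (J2 flow already set via bond 1)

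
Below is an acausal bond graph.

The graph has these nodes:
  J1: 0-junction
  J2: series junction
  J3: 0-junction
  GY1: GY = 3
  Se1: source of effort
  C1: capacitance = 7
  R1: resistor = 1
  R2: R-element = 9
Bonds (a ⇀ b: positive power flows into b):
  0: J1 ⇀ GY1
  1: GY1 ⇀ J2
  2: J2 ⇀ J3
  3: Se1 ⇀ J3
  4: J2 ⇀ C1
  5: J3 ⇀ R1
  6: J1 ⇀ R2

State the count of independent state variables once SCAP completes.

#3 stroke→J3  (source Se1 imposes e)
#2 stroke→J2  (common-e at J3 fixed by 3)
#5 stroke→R1  (J3 effort already set via bond 3)
#4 stroke→J2  (C1: C, integral causality)
#1 stroke→GY1  (closing 1-jn rule on J2)
#0 stroke→GY1  (GY1 both-in/both-out from 1)
#6 stroke→J1  (only one effort-in slot at J1)

1  (C1 all integral)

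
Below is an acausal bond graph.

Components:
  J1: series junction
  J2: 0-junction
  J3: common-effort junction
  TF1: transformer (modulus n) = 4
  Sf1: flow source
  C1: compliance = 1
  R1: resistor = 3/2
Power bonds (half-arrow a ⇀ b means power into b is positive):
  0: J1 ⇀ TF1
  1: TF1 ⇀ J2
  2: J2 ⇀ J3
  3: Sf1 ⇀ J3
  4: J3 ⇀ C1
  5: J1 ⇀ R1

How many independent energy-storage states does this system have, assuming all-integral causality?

1  (C1 all integral)

β3 stroke at Sf1  (Sf1 (Sf) sets flow on bond)
β4 stroke at J3  (C1: C, integral causality)
β2 stroke at J2  (common-e at J3 fixed by 4)
β1 stroke at TF1  (J2: bond 2 brought effort, rest push out)
β0 stroke at J1  (TF TF1: opposite of bond 1)
β5 stroke at R1  (J1 needs exactly one f-in)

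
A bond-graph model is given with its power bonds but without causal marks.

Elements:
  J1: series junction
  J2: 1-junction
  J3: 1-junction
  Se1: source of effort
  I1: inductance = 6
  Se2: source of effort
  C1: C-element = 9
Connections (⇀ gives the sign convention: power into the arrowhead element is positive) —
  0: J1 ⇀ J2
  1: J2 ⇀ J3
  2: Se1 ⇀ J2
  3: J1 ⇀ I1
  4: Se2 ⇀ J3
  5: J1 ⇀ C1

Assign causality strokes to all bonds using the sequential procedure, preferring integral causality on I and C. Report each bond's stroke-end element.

#0 stroke→J1
#1 stroke→J2
#2 stroke→J2
#3 stroke→I1
#4 stroke→J3
#5 stroke→J1

#2 |J2  (Se1 (Se) sets effort on bond)
#4 |J3  (source Se2 imposes e)
#1 |J2  (closing 1-jn rule on J3)
#0 |J1  (closing 1-jn rule on J2)
#3 |I1  (I1 integral (f out))
#5 |J1  (1-jn J1 has f-setter on 3)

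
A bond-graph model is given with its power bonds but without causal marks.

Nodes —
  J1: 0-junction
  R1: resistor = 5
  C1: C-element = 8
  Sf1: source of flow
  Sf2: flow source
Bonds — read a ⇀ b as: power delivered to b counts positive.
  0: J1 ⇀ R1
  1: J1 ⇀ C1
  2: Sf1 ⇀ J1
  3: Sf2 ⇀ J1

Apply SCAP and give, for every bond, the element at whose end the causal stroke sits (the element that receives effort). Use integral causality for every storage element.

b0 stroke→R1
b1 stroke→J1
b2 stroke→Sf1
b3 stroke→Sf2

β2 stroke at Sf1  (source Sf1 imposes f)
β3 stroke at Sf2  (Sf2 (Sf) sets flow on bond)
β1 stroke at J1  (C1: C, integral causality)
β0 stroke at R1  (common-e at J1 fixed by 1)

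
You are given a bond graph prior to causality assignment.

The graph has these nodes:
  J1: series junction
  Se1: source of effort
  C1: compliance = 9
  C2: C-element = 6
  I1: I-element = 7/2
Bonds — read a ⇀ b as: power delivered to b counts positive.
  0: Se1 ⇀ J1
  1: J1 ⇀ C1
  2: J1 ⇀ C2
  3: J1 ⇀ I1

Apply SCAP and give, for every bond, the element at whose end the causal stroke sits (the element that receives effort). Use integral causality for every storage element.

β0 stroke at J1  (Se1: effort source, stroke at far end)
β1 stroke at J1  (C1 outputs effort q/C1)
β2 stroke at J1  (C2: C, integral causality)
β3 stroke at I1  (only one flow-in slot at J1)

#0 →J1
#1 →J1
#2 →J1
#3 →I1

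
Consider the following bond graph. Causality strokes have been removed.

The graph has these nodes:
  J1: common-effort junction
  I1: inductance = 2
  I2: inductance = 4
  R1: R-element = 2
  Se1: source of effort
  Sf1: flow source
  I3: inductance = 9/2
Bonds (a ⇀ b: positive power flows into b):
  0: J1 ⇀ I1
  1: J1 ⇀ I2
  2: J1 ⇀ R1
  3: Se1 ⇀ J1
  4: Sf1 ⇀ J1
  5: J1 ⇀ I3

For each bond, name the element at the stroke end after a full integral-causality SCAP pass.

b3 stroke→J1  (source Se1 imposes e)
b4 stroke→Sf1  (Sf1: flow source, stroke at near end)
b0 stroke→I1  (0-jn J1 has e-setter on 3)
b1 stroke→I2  (0-jn J1 has e-setter on 3)
b2 stroke→R1  (J1 effort already set via bond 3)
b5 stroke→I3  (J1 effort already set via bond 3)

b0 →I1
b1 →I2
b2 →R1
b3 →J1
b4 →Sf1
b5 →I3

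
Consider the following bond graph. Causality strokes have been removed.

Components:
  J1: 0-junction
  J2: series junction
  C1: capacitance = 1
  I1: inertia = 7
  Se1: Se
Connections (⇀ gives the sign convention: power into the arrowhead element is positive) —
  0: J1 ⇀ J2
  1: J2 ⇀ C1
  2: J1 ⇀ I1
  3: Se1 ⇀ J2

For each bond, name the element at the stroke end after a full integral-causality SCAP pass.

β3 stroke→J2  (Se1: effort source, stroke at far end)
β1 stroke→J2  (prefer integral on C1)
β0 stroke→J1  (closing 1-jn rule on J2)
β2 stroke→I1  (0-jn J1 has e-setter on 0)

b0 |J1
b1 |J2
b2 |I1
b3 |J2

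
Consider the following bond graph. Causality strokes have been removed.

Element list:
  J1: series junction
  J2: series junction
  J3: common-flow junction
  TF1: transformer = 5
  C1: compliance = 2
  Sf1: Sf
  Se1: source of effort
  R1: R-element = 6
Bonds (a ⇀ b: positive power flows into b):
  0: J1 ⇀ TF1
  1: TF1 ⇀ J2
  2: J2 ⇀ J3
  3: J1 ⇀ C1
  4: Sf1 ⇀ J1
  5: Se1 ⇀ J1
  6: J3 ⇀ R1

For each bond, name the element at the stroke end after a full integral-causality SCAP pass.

b0 stroke at J1
b1 stroke at TF1
b2 stroke at J2
b3 stroke at J1
b4 stroke at Sf1
b5 stroke at J1
b6 stroke at J3

b4 stroke→Sf1  (Sf1: flow source, stroke at near end)
b5 stroke→J1  (Se1 (Se) sets effort on bond)
b0 stroke→J1  (J1: bond 4 brought flow, rest push out)
b3 stroke→J1  (1-jn J1 has f-setter on 4)
b1 stroke→TF1  (through TF1, causality passes straight; one stroke at TF1)
b2 stroke→J2  (J2: bond 1 brought flow, rest push out)
b6 stroke→J3  (J3: bond 2 brought flow, rest push out)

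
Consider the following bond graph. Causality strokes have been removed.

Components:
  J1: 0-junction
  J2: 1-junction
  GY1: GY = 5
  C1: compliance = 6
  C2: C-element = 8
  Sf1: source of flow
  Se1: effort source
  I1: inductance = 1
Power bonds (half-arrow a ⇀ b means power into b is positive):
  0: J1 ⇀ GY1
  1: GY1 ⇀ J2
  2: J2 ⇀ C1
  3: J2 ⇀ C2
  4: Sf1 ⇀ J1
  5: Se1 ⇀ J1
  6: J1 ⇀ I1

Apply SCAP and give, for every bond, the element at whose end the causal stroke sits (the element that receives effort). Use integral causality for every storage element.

#0 stroke at GY1
#1 stroke at GY1
#2 stroke at J2
#3 stroke at J2
#4 stroke at Sf1
#5 stroke at J1
#6 stroke at I1

bond 4 stroke→Sf1  (Sf1 (Sf) sets flow on bond)
bond 5 stroke→J1  (Se1: effort source, stroke at far end)
bond 0 stroke→GY1  (common-e at J1 fixed by 5)
bond 6 stroke→I1  (0-jn J1 has e-setter on 5)
bond 1 stroke→GY1  (GY1: gyrator matches bond 0)
bond 2 stroke→J2  (J2: bond 1 brought flow, rest push out)
bond 3 stroke→J2  (J2 flow already set via bond 1)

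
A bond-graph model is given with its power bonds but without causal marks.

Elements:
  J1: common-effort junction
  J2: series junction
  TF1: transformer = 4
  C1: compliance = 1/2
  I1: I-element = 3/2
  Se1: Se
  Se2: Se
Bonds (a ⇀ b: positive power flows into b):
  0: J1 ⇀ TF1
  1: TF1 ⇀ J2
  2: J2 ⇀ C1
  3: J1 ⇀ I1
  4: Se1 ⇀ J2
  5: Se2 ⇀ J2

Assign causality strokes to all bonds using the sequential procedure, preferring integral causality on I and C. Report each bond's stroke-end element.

β4 stroke→J2  (Se1 (Se) sets effort on bond)
β5 stroke→J2  (source Se2 imposes e)
β2 stroke→J2  (C1: C, integral causality)
β1 stroke→TF1  (closing 1-jn rule on J2)
β0 stroke→J1  (through TF1, causality passes straight; one stroke at TF1)
β3 stroke→I1  (common-e at J1 fixed by 0)

β0 stroke→J1
β1 stroke→TF1
β2 stroke→J2
β3 stroke→I1
β4 stroke→J2
β5 stroke→J2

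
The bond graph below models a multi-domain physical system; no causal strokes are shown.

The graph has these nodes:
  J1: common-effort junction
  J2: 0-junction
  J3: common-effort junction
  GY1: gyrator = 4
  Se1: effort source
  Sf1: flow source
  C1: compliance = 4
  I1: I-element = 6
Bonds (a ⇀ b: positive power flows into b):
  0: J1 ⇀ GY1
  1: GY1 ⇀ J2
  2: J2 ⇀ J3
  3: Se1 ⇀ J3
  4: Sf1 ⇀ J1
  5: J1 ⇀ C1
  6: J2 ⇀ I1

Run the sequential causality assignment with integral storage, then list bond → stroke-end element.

b0 →GY1
b1 →GY1
b2 →J2
b3 →J3
b4 →Sf1
b5 →J1
b6 →I1

#3 stroke at J3  (Se1 (Se) sets effort on bond)
#4 stroke at Sf1  (Sf1 (Sf) sets flow on bond)
#2 stroke at J2  (0-jn J3 has e-setter on 3)
#1 stroke at GY1  (J2 effort already set via bond 2)
#6 stroke at I1  (0-jn J2 has e-setter on 2)
#0 stroke at GY1  (GY1: gyrator matches bond 1)
#5 stroke at J1  (J1: last free bond brings effort in)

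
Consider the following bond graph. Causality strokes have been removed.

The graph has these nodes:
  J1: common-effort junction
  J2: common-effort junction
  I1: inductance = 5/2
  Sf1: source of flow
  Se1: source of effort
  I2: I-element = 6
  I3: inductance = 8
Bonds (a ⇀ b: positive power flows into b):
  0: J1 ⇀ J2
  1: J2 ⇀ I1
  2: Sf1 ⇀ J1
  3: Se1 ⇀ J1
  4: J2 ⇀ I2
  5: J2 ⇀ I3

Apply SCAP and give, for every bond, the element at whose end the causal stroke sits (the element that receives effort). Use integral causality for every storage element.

#0 stroke→J2
#1 stroke→I1
#2 stroke→Sf1
#3 stroke→J1
#4 stroke→I2
#5 stroke→I3

bond 2 →Sf1  (Sf1 (Sf) sets flow on bond)
bond 3 →J1  (Se1 (Se) sets effort on bond)
bond 0 →J2  (common-e at J1 fixed by 3)
bond 1 →I1  (J2 effort already set via bond 0)
bond 4 →I2  (common-e at J2 fixed by 0)
bond 5 →I3  (common-e at J2 fixed by 0)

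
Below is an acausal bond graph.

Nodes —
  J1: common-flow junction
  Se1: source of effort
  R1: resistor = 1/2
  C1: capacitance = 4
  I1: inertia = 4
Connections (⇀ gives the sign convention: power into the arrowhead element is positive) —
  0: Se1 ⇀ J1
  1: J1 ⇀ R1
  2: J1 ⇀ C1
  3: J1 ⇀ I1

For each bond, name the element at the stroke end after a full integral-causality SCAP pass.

#0 →J1
#1 →J1
#2 →J1
#3 →I1

β0 |J1  (Se1 fixes effort; stroke away)
β2 |J1  (prefer integral on C1)
β3 |I1  (prefer integral on I1)
β1 |J1  (1-jn J1 has f-setter on 3)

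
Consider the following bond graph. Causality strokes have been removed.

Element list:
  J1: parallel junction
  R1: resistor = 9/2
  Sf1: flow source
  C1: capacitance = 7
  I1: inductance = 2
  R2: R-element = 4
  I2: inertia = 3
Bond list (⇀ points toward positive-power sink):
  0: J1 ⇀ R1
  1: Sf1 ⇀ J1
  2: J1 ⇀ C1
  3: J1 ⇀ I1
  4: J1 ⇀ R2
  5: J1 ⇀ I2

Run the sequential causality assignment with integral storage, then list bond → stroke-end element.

β0 →R1
β1 →Sf1
β2 →J1
β3 →I1
β4 →R2
β5 →I2

bond 1 stroke→Sf1  (Sf1 (Sf) sets flow on bond)
bond 2 stroke→J1  (C1 outputs effort q/C1)
bond 0 stroke→R1  (common-e at J1 fixed by 2)
bond 3 stroke→I1  (0-jn J1 has e-setter on 2)
bond 4 stroke→R2  (J1 effort already set via bond 2)
bond 5 stroke→I2  (J1: bond 2 brought effort, rest push out)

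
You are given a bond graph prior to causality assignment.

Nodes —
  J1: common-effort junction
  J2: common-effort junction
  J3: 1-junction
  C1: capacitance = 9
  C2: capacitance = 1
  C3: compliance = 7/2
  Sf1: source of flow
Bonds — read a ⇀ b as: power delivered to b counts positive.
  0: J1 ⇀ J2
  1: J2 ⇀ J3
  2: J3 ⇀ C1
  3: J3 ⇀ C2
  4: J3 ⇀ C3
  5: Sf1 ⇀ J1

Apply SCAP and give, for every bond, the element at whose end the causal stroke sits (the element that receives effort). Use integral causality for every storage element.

bond 5 |Sf1  (Sf1: flow source, stroke at near end)
bond 0 |J1  (only one effort-in slot at J1)
bond 1 |J2  (J2 needs exactly one e-in)
bond 2 |J3  (common-f at J3 fixed by 1)
bond 3 |J3  (J3: bond 1 brought flow, rest push out)
bond 4 |J3  (common-f at J3 fixed by 1)

β0 →J1
β1 →J2
β2 →J3
β3 →J3
β4 →J3
β5 →Sf1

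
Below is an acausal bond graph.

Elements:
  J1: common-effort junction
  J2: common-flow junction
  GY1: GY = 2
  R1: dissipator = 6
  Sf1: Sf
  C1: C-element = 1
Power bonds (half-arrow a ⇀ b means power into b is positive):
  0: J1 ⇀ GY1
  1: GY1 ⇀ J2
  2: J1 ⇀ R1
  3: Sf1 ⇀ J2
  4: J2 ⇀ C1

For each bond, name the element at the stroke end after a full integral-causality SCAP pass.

b3 stroke→Sf1  (Sf1 (Sf) sets flow on bond)
b1 stroke→J2  (J2 flow already set via bond 3)
b4 stroke→J2  (1-jn J2 has f-setter on 3)
b0 stroke→J1  (through GY1, causality inverts; strokes same side of GY1)
b2 stroke→R1  (J1 effort already set via bond 0)

β0 stroke→J1
β1 stroke→J2
β2 stroke→R1
β3 stroke→Sf1
β4 stroke→J2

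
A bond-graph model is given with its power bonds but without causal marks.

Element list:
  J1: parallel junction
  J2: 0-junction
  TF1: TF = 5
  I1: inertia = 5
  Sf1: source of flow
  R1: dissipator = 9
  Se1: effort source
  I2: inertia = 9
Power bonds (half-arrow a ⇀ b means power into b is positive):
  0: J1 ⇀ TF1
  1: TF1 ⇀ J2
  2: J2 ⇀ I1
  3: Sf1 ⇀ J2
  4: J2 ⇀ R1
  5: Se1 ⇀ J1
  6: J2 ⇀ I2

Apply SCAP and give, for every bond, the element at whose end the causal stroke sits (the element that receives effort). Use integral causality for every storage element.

bond 0 stroke at TF1
bond 1 stroke at J2
bond 2 stroke at I1
bond 3 stroke at Sf1
bond 4 stroke at R1
bond 5 stroke at J1
bond 6 stroke at I2

#3 →Sf1  (source Sf1 imposes f)
#5 →J1  (Se1 fixes effort; stroke away)
#0 →TF1  (common-e at J1 fixed by 5)
#1 →J2  (through TF1, causality passes straight; one stroke at TF1)
#2 →I1  (0-jn J2 has e-setter on 1)
#4 →R1  (0-jn J2 has e-setter on 1)
#6 →I2  (J2: bond 1 brought effort, rest push out)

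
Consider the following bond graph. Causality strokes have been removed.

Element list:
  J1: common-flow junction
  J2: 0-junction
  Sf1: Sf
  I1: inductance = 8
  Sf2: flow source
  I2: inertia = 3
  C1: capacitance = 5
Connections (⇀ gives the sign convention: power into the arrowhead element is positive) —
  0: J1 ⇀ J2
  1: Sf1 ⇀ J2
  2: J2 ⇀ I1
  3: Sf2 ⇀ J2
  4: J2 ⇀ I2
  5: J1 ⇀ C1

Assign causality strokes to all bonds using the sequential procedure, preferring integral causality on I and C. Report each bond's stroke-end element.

b0 stroke→J2
b1 stroke→Sf1
b2 stroke→I1
b3 stroke→Sf2
b4 stroke→I2
b5 stroke→J1

bond 1 stroke at Sf1  (Sf1: flow source, stroke at near end)
bond 3 stroke at Sf2  (Sf2 (Sf) sets flow on bond)
bond 2 stroke at I1  (I1 integral (f out))
bond 4 stroke at I2  (prefer integral on I2)
bond 0 stroke at J2  (J2 needs exactly one e-in)
bond 5 stroke at J1  (J1: bond 0 brought flow, rest push out)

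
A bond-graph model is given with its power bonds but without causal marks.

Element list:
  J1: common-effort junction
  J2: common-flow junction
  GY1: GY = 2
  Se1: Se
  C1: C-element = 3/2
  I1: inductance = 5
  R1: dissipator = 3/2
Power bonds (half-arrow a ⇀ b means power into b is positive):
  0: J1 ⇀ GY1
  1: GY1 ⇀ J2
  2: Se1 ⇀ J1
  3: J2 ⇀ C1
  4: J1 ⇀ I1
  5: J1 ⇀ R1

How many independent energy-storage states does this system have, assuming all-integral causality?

#2 stroke→J1  (Se1 (Se) sets effort on bond)
#0 stroke→GY1  (0-jn J1 has e-setter on 2)
#4 stroke→I1  (J1 effort already set via bond 2)
#5 stroke→R1  (0-jn J1 has e-setter on 2)
#1 stroke→GY1  (GY1 both-in/both-out from 0)
#3 stroke→J2  (1-jn J2 has f-setter on 1)

2  (C1, I1 all integral)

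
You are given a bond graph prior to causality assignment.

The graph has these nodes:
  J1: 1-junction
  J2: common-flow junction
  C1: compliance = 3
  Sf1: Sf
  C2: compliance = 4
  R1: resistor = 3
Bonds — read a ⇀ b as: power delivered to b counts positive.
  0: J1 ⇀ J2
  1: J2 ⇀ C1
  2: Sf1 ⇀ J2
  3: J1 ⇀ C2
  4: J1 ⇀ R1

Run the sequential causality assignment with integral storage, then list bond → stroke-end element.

#2 stroke at Sf1  (Sf1 (Sf) sets flow on bond)
#0 stroke at J2  (common-f at J2 fixed by 2)
#1 stroke at J2  (1-jn J2 has f-setter on 2)
#3 stroke at J1  (common-f at J1 fixed by 0)
#4 stroke at J1  (1-jn J1 has f-setter on 0)

β0 |J2
β1 |J2
β2 |Sf1
β3 |J1
β4 |J1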